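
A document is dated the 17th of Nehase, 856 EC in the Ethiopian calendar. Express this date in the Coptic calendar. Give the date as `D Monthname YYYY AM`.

Julian Day Number of the source date = 2036856.
Converting JDN 2036856 to the Coptic calendar gives 17 Mesori 580 AM.

17 Mesori 580 AM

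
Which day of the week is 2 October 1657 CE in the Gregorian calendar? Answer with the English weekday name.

Tuesday

JDN 2326542 mod 7 = 1, and JDN 0 was a Monday, so this is a Tuesday.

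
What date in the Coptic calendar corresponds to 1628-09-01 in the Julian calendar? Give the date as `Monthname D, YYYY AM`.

Julian Day Number of the source date = 2315929.
Converting JDN 2315929 to the Coptic calendar gives 4 Thout 1345 AM.

Thout 4, 1345 AM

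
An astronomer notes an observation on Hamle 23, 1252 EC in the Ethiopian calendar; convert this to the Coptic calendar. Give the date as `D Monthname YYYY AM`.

23 Epip 976 AM

Both dates share Julian Day Number 2181471; in the Coptic calendar that is 23 Epip 976 AM.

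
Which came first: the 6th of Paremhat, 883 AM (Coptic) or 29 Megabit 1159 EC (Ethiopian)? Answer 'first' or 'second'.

first

The two dates have Julian Day Numbers 2147365 and 2147388 respectively.
Since 2147365 < 2147388, the first date comes first.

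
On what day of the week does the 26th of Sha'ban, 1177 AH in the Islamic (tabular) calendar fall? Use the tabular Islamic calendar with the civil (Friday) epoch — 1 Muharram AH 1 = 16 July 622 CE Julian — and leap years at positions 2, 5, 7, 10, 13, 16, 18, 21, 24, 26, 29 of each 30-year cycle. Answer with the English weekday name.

In the Gregorian calendar this is 29 February 1764 (JDN 2365407).
Since JDN mod 7 = 2 (0 = Monday), the day is Wednesday.

Wednesday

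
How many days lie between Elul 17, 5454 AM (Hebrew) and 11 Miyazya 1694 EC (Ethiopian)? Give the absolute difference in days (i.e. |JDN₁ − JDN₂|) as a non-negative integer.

JDN of the first date = 2340031.
JDN of the second date = 2342809.
|2342809 − 2340031| = 2778.

2778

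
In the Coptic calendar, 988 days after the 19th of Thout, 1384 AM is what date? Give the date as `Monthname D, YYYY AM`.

The starting date is JDN 2330189; 2330189 + 988 = 2331177.
JDN 2331177 corresponds to Paoni 7, 1386 AM.

Paoni 7, 1386 AM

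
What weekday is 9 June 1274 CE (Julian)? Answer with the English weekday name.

In the proleptic Gregorian calendar this is 16 June 1274 (JDN 2186546).
2186546 ≡ 5 (mod 7); counting from Monday = 0 gives Saturday.

Saturday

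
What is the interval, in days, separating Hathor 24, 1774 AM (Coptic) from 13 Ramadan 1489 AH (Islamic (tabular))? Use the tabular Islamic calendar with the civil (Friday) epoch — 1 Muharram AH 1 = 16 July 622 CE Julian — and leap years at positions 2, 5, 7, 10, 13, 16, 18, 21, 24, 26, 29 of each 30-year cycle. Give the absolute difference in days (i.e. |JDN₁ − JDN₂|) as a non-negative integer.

3285

First date → JDN 2472701; second date → JDN 2475986.
The interval is |2472701 − 2475986| = 3285 days.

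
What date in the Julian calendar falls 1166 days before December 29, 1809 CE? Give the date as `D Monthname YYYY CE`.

Counting 1166 days back from JDN 2382158 reaches JDN 2380992, which is 20 October 1806 CE.

20 October 1806 CE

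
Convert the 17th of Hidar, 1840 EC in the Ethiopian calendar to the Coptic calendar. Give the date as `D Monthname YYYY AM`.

The source date corresponds to 26 November 1847 in the Gregorian calendar (JDN 2395992).
That day falls on 17 Hathor 1564 AM in the Coptic calendar.

17 Hathor 1564 AM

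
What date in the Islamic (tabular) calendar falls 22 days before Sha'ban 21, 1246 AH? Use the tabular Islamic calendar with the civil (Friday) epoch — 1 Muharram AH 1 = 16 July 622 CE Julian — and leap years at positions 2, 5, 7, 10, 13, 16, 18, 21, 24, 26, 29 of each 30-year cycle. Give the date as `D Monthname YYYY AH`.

29 Rajab 1246 AH

The starting date is JDN 2389853; 2389853 − 22 = 2389831.
JDN 2389831 corresponds to 29 Rajab 1246 AH.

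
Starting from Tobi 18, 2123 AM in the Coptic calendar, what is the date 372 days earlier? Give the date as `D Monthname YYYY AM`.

11 Tobi 2122 AM

Counting 372 days back from JDN 2600227 reaches JDN 2599855, which is 11 Tobi 2122 AM.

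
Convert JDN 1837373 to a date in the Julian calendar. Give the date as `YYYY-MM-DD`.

0318-06-15

JDN 1837373 is 16 June 318 in the proleptic Gregorian calendar.
In the Julian calendar that day is 0318-06-15.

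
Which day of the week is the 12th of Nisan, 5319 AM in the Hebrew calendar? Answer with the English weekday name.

This is JDN 2290561 (30 March 1559 Gregorian).
JDN 2290561 mod 7 = 0, and JDN 0 was a Monday, so this is a Monday.

Monday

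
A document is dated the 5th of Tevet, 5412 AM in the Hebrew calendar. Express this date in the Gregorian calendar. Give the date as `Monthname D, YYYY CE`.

Both dates share Julian Day Number 2324426; in the Gregorian calendar that is 17 December 1651 CE.

December 17, 1651 CE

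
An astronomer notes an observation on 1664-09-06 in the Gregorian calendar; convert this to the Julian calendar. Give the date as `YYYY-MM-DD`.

For dates in this range the Gregorian date is 10 days ahead of the Julian.
6 September 1664 Gregorian − 10 days → 27 August 1664 Julian.

1664-08-27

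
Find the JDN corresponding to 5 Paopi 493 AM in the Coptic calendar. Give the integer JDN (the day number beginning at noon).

2004767

Equivalently 6 October 776 (proleptic Gregorian).
JDN 2299161 is 15 October 1582 CE (Gregorian); the target day is −294394 days from there, so JDN = 2004767.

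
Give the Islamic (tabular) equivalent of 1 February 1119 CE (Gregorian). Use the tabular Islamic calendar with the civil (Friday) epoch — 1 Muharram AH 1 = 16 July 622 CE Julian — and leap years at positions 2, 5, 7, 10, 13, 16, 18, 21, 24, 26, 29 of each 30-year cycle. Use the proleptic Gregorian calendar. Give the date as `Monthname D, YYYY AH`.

Shawwal 11, 512 AH

Both dates share Julian Day Number 2129797; in the tabular Islamic calendar that is 11 Shawwal 512 AH.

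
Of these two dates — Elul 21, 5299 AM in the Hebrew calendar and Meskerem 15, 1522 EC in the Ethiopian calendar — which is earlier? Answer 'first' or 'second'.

second

Converting both to JDN: 2283424 vs 2279780; the smaller is the second.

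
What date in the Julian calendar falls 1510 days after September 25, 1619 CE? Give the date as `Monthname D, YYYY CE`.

November 13, 1623 CE

Counting 1510 days forward from JDN 2312665 reaches JDN 2314175, which is November 13, 1623 CE.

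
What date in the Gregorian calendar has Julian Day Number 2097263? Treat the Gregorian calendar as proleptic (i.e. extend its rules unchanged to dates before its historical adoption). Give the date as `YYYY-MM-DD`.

Counting from JDN 2299161 = 15 Oct 1582 gives an offset of -201898 days.

1030-01-04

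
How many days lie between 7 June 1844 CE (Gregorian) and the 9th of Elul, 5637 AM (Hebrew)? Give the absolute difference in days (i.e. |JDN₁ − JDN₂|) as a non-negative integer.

12125

JDN of the first date = 2394725.
JDN of the second date = 2406850.
|2406850 − 2394725| = 12125.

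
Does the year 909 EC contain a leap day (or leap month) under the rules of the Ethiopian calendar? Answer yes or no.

no

909 mod 4 = 1; in the Ethiopian calendar a year is leap when year mod 4 = 3, so it is a common year.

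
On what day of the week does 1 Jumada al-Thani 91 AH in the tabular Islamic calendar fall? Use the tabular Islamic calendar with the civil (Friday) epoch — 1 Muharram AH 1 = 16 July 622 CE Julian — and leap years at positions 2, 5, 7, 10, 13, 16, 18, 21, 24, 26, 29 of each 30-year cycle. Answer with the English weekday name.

This is JDN 1980481 (10 April 710 Gregorian).
Since JDN mod 7 = 6 (0 = Monday), the day is Sunday.

Sunday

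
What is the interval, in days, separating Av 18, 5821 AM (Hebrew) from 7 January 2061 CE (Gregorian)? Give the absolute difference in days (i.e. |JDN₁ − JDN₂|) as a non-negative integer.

First date → JDN 2474041; second date → JDN 2473832.
The interval is |2474041 − 2473832| = 209 days.

209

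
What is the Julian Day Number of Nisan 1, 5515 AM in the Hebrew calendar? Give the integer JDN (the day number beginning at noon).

2362132

In the Gregorian calendar the same day is 13 March 1755.
JDN 2451545 is 1 January 2000 CE (Gregorian); the target day is −89413 days from there, so JDN = 2362132.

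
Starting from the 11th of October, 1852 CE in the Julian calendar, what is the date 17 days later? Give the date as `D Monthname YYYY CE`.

The starting date is JDN 2397785; 2397785 + 17 = 2397802.
JDN 2397802 corresponds to 28 October 1852 CE.

28 October 1852 CE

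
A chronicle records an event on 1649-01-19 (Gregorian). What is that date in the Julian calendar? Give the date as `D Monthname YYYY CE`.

The Julian–Gregorian offset here is 10 days (Julian trailing).
19 January 1649 Gregorian − 10 days → 9 January 1649 Julian.

9 January 1649 CE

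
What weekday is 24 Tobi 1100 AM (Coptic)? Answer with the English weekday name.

This is JDN 2226583 (28 January 1384 Gregorian).
JDN 2226583 mod 7 = 2, and JDN 0 was a Monday, so this is a Wednesday.

Wednesday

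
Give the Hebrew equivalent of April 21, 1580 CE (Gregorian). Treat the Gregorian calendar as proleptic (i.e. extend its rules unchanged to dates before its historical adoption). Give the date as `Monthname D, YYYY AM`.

Nisan 26, 5340 AM

Both dates share Julian Day Number 2298254; in the Hebrew calendar that is 26 Nisan 5340 AM.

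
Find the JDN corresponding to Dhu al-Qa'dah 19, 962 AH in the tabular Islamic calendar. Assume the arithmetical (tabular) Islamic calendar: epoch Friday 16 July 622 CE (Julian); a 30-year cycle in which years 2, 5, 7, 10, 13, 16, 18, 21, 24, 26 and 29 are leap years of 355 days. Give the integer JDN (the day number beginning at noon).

Equivalently 15 October 1555 (proleptic Gregorian).
JDN 2451545 is 1 January 2000 CE (Gregorian); the target day is −162246 days from there, so JDN = 2289299.

2289299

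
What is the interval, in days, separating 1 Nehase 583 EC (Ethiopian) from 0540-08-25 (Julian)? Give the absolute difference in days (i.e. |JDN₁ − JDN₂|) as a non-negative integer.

JDN of the first date = 1937126.
JDN of the second date = 1918530.
|1918530 − 1937126| = 18596.

18596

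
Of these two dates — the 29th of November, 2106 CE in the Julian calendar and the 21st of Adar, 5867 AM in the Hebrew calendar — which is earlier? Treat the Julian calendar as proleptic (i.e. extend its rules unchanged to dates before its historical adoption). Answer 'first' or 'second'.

First date → JDN 2490607; second date → JDN 2490701.
JDN 2490607 < JDN 2490701, so the first date is earlier.

first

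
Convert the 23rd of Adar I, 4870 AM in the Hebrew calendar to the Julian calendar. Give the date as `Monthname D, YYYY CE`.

Julian Day Number of the source date = 2126531.
Converting JDN 2126531 to the Julian calendar gives 15 February 1110 CE.

February 15, 1110 CE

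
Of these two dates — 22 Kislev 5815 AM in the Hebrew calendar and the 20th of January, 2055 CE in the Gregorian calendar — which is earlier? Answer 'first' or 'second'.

The two dates have Julian Day Numbers 2471625 and 2471653 respectively.
Since 2471625 < 2471653, the first date comes first.

first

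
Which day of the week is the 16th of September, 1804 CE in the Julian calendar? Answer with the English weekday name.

Equivalently 28 September 1804 Gregorian, JDN 2380228.
2380228 ≡ 4 (mod 7); counting from Monday = 0 gives Friday.

Friday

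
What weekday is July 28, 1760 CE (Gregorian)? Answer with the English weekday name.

Monday

2364096 ≡ 0 (mod 7); counting from Monday = 0 gives Monday.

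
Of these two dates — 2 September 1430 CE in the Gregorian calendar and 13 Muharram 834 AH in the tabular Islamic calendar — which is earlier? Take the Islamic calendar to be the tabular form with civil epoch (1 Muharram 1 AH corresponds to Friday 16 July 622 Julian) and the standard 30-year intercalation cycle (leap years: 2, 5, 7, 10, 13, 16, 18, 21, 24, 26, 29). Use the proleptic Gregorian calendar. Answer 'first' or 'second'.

First date → JDN 2243601; second date → JDN 2243639.
JDN 2243601 < JDN 2243639, so the first date is earlier.

first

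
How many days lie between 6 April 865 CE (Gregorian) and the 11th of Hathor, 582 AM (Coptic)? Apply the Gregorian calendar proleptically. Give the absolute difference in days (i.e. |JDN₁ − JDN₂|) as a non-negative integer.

First date → JDN 2037091; second date → JDN 2037310.
The interval is |2037091 − 2037310| = 219 days.

219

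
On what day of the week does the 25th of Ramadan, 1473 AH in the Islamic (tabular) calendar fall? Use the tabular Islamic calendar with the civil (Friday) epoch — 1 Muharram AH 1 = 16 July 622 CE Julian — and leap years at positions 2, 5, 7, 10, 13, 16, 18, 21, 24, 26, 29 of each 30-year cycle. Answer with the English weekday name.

Monday

Equivalently 5 June 2051 Gregorian, JDN 2470328.
2470328 ≡ 0 (mod 7); counting from Monday = 0 gives Monday.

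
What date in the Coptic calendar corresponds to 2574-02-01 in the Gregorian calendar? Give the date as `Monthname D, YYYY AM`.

Tobi 20, 2290 AM

Both dates share Julian Day Number 2661226; in the Coptic calendar that is 20 Tobi 2290 AM.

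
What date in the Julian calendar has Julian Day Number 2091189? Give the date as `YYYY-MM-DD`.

1013-05-13

JDN 2091189 is 19 May 1013 in the proleptic Gregorian calendar.
In the Julian calendar that day is 1013-05-13.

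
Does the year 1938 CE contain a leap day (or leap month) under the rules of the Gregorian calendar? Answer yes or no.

1938 is not divisible by 4, so it is a common year.

no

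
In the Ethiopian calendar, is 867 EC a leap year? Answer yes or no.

yes

867 mod 4 = 3; in the Ethiopian calendar a year is leap when year mod 4 = 3, so it is a leap year.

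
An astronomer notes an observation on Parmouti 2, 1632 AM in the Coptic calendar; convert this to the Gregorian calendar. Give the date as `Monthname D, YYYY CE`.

April 10, 1916 CE

Both dates share Julian Day Number 2420964; in the Gregorian calendar that is 10 April 1916 CE.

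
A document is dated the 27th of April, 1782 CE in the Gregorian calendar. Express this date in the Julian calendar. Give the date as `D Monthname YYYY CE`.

16 April 1782 CE

The Julian–Gregorian offset here is 11 days (Julian trailing).
27 April 1782 Gregorian − 11 days → 16 April 1782 Julian.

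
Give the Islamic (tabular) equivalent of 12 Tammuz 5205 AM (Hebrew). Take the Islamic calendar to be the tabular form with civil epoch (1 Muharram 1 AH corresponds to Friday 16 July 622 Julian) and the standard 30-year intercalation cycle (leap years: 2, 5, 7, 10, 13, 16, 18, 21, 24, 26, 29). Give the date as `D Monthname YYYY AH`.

11 Rabi' al-Awwal 849 AH

The source date corresponds to 26 June 1445 in the proleptic Gregorian calendar (JDN 2249012).
That day falls on 11 Rabi' al-Awwal 849 AH in the tabular Islamic calendar.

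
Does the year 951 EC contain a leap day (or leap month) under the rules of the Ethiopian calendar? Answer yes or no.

yes

951 mod 4 = 3; in the Ethiopian calendar a year is leap when year mod 4 = 3, so it is a leap year.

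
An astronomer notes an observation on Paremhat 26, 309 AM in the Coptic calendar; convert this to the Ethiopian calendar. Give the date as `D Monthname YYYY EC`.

26 Megabit 585 EC

The source date corresponds to 24 March 593 in the proleptic Gregorian calendar (JDN 1937732).
That day falls on 26 Megabit 585 EC in the Ethiopian calendar.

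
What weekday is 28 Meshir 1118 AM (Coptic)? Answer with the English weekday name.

Wednesday

In the proleptic Gregorian calendar this is 3 March 1402 (JDN 2233191).
2233191 ≡ 2 (mod 7); counting from Monday = 0 gives Wednesday.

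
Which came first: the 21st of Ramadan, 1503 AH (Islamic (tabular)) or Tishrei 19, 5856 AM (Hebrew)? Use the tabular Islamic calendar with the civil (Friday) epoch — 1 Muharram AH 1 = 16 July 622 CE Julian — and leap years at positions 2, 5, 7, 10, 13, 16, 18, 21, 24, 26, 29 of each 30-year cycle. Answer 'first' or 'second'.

The two dates have Julian Day Numbers 2480955 and 2486533 respectively.
Since 2480955 < 2486533, the first date comes first.

first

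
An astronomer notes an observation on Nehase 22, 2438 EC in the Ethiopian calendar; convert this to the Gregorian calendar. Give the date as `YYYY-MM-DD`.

2446-08-31

Both dates share Julian Day Number 2614686; in the Gregorian calendar that is 31 August 2446 CE.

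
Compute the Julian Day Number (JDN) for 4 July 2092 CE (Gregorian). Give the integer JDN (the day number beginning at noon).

JDN 2451545 is 1 January 2000 CE (Gregorian); the target day is +33788 days from there, so JDN = 2485333.

2485333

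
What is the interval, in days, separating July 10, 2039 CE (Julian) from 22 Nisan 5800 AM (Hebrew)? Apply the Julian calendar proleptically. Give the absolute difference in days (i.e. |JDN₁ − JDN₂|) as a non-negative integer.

First date → JDN 2465993; second date → JDN 2466250.
The interval is |2465993 − 2466250| = 257 days.

257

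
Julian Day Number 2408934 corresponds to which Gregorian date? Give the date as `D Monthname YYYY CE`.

JDN 2451545 is 1 Jan 2000; 2408934 is −42611 days from there.

3 May 1883 CE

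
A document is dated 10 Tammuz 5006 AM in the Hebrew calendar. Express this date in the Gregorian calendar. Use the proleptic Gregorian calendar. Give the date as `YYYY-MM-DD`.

1246-07-03

Julian Day Number of the source date = 2176336.
Converting JDN 2176336 to the Gregorian calendar gives 3 July 1246 CE.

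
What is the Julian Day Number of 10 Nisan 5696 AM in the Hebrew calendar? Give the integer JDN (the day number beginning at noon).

Equivalently 2 April 1936 (Gregorian).
JDN 2400001 is 17 November 1858 CE (Gregorian), MJD 0; the target day is +28260 days from there, so JDN = 2428261.

2428261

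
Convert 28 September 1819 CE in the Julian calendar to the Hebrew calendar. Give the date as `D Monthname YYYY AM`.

21 Tishrei 5580 AM

Both dates share Julian Day Number 2385718; in the Hebrew calendar that is 21 Tishrei 5580 AM.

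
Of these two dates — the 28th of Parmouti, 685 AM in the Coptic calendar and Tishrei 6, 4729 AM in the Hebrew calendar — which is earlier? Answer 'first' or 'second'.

Converting both to JDN: 2075098 vs 2074864; the smaller is the second.

second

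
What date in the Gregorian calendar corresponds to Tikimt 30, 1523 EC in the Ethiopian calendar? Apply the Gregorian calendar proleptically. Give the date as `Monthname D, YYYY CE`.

Julian Day Number of the source date = 2280190.
Converting JDN 2280190 to the Gregorian calendar gives 6 November 1530 CE.

November 6, 1530 CE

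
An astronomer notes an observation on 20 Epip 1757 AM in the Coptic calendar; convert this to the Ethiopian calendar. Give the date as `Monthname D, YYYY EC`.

Hamle 20, 2033 EC

The source date corresponds to 27 July 2041 in the Gregorian calendar (JDN 2466728).
That day falls on 20 Hamle 2033 EC in the Ethiopian calendar.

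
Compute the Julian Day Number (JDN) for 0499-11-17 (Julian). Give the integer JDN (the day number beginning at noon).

1903638

Equivalently 18 November 499 (proleptic Gregorian).
JDN 2400001 is 17 November 1858 CE (Gregorian), MJD 0; the target day is −496363 days from there, so JDN = 1903638.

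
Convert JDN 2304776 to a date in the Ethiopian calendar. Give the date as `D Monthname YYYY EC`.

JDN 2304776 is 28 February 1598 in the Gregorian calendar.
In the Ethiopian calendar that day is 24 Yekatit 1590 EC.

24 Yekatit 1590 EC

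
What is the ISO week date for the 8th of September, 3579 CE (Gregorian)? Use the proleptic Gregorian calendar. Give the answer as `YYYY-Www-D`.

3579-W36-6

The weekday is Saturday (ISO weekday 6).
That Saturday belongs to ISO week 36 of ISO year 3579.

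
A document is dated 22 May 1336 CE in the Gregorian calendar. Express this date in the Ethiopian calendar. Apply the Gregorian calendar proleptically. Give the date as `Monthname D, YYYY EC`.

Ginbot 19, 1328 EC

Both dates share Julian Day Number 2209166; in the Ethiopian calendar that is 19 Ginbot 1328 EC.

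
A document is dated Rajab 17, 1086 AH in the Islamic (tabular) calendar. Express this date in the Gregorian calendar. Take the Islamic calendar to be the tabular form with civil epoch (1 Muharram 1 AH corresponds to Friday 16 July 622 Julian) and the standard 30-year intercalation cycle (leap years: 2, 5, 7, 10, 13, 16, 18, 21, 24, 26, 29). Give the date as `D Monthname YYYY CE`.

7 October 1675 CE

Both dates share Julian Day Number 2333121; in the Gregorian calendar that is 7 October 1675 CE.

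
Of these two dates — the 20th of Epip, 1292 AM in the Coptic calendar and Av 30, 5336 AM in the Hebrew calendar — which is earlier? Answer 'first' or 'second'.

first

The two dates have Julian Day Numbers 2296887 and 2296899 respectively.
Since 2296887 < 2296899, the first date comes first.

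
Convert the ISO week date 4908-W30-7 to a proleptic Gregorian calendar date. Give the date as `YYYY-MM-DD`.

ISO week 1 of 4908 is the week containing the first Thursday of 4908.
Week 30, day 7 (Sunday) lands on 4908-07-29.

4908-07-29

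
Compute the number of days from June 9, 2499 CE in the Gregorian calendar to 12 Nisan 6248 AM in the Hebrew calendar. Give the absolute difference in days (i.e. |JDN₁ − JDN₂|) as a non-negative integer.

4093

JDN of the first date = 2633961.
JDN of the second date = 2629868.
|2629868 − 2633961| = 4093.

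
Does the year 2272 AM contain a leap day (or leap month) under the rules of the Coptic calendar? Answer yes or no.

no

2272 mod 4 = 0; in the Coptic calendar a year is leap when year mod 4 = 3, so it is a common year.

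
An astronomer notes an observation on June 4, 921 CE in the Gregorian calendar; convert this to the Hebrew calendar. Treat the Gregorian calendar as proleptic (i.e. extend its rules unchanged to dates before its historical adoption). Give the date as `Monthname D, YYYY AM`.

Sivan 20, 4681 AM

Both dates share Julian Day Number 2057603; in the Hebrew calendar that is 20 Sivan 4681 AM.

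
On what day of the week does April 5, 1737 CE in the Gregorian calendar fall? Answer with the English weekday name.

JDN 2355581 mod 7 = 4, and JDN 0 was a Monday, so this is a Friday.

Friday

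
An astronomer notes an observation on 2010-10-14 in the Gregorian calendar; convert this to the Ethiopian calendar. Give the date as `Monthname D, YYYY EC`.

Tikimt 4, 2003 EC

Both dates share Julian Day Number 2455484; in the Ethiopian calendar that is 4 Tikimt 2003 EC.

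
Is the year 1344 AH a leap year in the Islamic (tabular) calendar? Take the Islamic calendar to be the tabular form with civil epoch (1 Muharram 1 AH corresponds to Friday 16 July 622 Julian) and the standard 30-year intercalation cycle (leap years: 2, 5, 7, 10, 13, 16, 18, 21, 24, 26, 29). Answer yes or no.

Year 1344 AH is year 24 of its 30-year cycle; leap positions are 2, 5, 7, 10, 13, 16, 18, 21, 24, 26, 29, so it is a leap year (355 days).

yes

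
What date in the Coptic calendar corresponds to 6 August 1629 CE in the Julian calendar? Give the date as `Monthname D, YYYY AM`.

Mesori 13, 1345 AM

Julian Day Number of the source date = 2316268.
Converting JDN 2316268 to the Coptic calendar gives 13 Mesori 1345 AM.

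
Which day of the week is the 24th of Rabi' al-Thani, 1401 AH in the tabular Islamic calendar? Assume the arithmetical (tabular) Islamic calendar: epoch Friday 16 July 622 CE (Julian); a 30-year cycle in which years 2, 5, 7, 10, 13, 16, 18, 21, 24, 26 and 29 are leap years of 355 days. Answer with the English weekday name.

Equivalently 1 March 1981 Gregorian, JDN 2444665.
JDN 2444665 mod 7 = 6, and JDN 0 was a Monday, so this is a Sunday.

Sunday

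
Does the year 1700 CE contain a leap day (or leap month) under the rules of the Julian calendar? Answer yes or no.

1700 mod 4 = 0, so it is a leap year in the Julian calendar.

yes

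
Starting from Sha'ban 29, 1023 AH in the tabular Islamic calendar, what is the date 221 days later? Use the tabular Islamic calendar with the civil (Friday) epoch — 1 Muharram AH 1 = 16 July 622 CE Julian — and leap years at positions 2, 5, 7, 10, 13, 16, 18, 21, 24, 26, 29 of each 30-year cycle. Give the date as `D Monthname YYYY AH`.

14 Rabi' al-Thani 1024 AH

The starting date is JDN 2310838; 2310838 + 221 = 2311059.
JDN 2311059 corresponds to 14 Rabi' al-Thani 1024 AH.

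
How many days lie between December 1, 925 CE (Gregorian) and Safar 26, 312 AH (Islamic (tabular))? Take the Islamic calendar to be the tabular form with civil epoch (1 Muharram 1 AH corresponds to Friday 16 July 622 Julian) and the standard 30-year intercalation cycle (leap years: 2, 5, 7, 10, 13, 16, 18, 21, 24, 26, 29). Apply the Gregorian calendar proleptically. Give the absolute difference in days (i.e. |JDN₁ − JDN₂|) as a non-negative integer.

JDN of the first date = 2059244.
JDN of the second date = 2058703.
|2058703 − 2059244| = 541.

541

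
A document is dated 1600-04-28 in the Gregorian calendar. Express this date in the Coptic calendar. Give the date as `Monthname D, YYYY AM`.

Both dates share Julian Day Number 2305566; in the Coptic calendar that is 23 Parmouti 1316 AM.

Parmouti 23, 1316 AM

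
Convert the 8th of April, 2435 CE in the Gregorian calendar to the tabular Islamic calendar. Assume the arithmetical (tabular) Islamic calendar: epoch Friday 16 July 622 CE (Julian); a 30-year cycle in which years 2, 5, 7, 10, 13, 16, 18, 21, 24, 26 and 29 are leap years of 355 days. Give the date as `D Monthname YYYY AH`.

9 Jumada al-Awwal 1869 AH

Julian Day Number of the source date = 2610523.
Converting JDN 2610523 to the tabular Islamic calendar gives 9 Jumada al-Awwal 1869 AH.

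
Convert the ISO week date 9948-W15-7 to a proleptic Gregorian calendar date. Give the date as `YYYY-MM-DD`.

9948-04-11

ISO week 1 of 9948 is the week containing the first Thursday of 9948.
Week 15, day 7 (Sunday) lands on 9948-04-11.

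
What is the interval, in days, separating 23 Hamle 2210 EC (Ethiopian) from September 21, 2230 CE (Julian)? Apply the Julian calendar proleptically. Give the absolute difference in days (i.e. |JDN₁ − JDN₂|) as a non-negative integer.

4449

First date → JDN 2531380; second date → JDN 2535829.
The interval is |2531380 − 2535829| = 4449 days.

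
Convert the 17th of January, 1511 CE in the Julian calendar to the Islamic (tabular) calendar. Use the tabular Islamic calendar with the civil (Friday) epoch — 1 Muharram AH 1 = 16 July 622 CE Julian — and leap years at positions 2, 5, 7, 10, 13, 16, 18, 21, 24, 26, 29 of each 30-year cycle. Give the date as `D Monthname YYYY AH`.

17 Shawwal 916 AH

The source date corresponds to 27 January 1511 in the proleptic Gregorian calendar (JDN 2272967).
That day falls on 17 Shawwal 916 AH in the tabular Islamic calendar.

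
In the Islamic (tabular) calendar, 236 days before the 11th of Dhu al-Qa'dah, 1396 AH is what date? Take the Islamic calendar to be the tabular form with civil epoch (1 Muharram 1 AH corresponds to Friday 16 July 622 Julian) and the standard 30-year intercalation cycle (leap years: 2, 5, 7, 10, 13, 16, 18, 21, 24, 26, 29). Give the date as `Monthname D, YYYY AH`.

Rabi' al-Awwal 11, 1396 AH

Counting 236 days back from JDN 2443086 reaches JDN 2442850, which is Rabi' al-Awwal 11, 1396 AH.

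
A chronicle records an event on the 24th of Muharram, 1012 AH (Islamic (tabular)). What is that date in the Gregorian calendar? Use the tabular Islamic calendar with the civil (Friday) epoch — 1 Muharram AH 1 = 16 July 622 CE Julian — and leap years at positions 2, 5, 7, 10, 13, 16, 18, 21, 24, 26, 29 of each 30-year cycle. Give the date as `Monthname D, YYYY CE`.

Julian Day Number of the source date = 2306728.
Converting JDN 2306728 to the Gregorian calendar gives 4 July 1603 CE.

July 4, 1603 CE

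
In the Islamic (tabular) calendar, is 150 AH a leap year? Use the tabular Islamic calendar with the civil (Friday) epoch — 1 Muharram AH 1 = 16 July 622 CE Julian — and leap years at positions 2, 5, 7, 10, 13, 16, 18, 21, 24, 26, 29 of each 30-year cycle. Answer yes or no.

no

Year 150 AH is year 30 of its 30-year cycle; leap positions are 2, 5, 7, 10, 13, 16, 18, 21, 24, 26, 29, so it is a common year (354 days).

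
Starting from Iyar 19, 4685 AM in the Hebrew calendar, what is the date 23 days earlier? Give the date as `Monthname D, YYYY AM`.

Nisan 26, 4685 AM

The starting date is JDN 2059050; 2059050 − 23 = 2059027.
JDN 2059027 corresponds to Nisan 26, 4685 AM.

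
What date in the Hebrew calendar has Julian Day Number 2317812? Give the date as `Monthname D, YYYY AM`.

Kislev 5, 5394 AM

The Gregorian equivalent of JDN 2317812 is 7 November 1633.
In the Hebrew calendar that day is Kislev 5, 5394 AM.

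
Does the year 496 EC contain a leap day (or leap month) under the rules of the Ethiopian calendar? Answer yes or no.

496 mod 4 = 0; in the Ethiopian calendar a year is leap when year mod 4 = 3, so it is a common year.

no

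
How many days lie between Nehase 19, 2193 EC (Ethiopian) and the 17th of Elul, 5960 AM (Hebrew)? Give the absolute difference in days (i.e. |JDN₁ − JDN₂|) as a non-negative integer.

JDN of the first date = 2525197.
JDN of the second date = 2524834.
|2524834 − 2525197| = 363.

363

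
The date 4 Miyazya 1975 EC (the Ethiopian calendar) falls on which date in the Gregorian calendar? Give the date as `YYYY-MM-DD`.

Both dates share Julian Day Number 2445437; in the Gregorian calendar that is 12 April 1983 CE.

1983-04-12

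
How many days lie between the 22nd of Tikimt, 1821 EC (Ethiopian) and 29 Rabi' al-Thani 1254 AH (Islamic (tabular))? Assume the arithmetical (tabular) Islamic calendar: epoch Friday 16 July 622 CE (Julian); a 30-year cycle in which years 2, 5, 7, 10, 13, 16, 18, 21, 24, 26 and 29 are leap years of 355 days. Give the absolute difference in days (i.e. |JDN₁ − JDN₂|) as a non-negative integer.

First date → JDN 2389027; second date → JDN 2392578.
The interval is |2389027 − 2392578| = 3551 days.

3551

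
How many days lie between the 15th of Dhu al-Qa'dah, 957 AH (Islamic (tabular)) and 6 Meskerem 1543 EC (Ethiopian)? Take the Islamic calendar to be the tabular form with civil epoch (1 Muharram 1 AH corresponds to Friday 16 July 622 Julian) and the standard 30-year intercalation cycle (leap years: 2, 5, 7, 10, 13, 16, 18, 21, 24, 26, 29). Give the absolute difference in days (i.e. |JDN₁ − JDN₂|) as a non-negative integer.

83

JDN of the first date = 2287524.
JDN of the second date = 2287441.
|2287441 − 2287524| = 83.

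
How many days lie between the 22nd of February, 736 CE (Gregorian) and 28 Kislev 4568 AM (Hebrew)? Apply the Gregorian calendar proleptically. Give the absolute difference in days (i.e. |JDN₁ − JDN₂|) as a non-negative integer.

26220

First date → JDN 1989930; second date → JDN 2016150.
The interval is |1989930 − 2016150| = 26220 days.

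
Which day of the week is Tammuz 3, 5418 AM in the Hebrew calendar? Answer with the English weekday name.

This is JDN 2326817 (4 July 1658 Gregorian).
Since JDN mod 7 = 3 (0 = Monday), the day is Thursday.

Thursday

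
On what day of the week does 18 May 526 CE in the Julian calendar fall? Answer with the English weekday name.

Monday

This is JDN 1913317 (20 May 526 Gregorian).
JDN 1913317 mod 7 = 0, and JDN 0 was a Monday, so this is a Monday.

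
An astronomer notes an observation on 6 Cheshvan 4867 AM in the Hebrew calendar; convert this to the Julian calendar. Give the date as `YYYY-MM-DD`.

Both dates share Julian Day Number 2125303; in the Julian calendar that is 6 October 1106 CE.

1106-10-06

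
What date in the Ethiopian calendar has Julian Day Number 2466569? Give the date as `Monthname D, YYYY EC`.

Yekatit 11, 2033 EC

JDN 2466569 is 18 February 2041 in the Gregorian calendar.
In the Ethiopian calendar that day is Yekatit 11, 2033 EC.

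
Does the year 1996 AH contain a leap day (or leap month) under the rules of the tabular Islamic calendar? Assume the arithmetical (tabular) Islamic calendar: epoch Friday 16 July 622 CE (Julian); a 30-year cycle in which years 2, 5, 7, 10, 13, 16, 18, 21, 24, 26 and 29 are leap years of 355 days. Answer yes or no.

Year 1996 AH is year 16 of its 30-year cycle; leap positions are 2, 5, 7, 10, 13, 16, 18, 21, 24, 26, 29, so it is a leap year (355 days).

yes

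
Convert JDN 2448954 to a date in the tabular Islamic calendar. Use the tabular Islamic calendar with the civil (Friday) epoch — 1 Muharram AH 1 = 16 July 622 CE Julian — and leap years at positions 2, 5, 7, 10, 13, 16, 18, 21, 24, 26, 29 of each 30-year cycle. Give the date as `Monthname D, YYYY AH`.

The Gregorian equivalent of JDN 2448954 is 27 November 1992.
In the tabular Islamic calendar that day is Jumada al-Thani 1, 1413 AH.

Jumada al-Thani 1, 1413 AH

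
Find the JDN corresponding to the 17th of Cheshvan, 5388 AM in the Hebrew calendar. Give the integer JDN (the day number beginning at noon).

Equivalently 27 October 1627 (Gregorian).
JDN 2400001 is 17 November 1858 CE (Gregorian), MJD 0; the target day is −84392 days from there, so JDN = 2315609.

2315609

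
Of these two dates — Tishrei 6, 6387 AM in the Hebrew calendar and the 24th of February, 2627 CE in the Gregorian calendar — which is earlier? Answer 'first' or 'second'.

first

First date → JDN 2680448; second date → JDN 2680606.
JDN 2680448 < JDN 2680606, so the first date is earlier.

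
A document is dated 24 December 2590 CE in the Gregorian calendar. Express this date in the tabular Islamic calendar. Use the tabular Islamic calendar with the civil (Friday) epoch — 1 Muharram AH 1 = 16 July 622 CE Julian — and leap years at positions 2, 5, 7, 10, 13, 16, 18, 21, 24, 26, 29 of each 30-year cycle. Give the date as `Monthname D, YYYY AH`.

Both dates share Julian Day Number 2667396; in the tabular Islamic calendar that is 6 Dhu al-Qa'dah 2029 AH.

Dhu al-Qa'dah 6, 2029 AH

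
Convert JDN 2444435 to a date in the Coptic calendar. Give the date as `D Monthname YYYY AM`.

The Gregorian equivalent of JDN 2444435 is 14 July 1980.
In the Coptic calendar that day is 7 Epip 1696 AM.

7 Epip 1696 AM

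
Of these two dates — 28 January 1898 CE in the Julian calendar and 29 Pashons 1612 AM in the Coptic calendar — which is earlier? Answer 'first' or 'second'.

Converting both to JDN: 2414330 vs 2413716; the smaller is the second.

second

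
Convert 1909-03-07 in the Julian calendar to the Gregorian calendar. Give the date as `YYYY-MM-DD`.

1909-03-20

The Julian–Gregorian offset here is 13 days (Julian trailing).
7 March 1909 Julian + 13 days → 20 March 1909 Gregorian.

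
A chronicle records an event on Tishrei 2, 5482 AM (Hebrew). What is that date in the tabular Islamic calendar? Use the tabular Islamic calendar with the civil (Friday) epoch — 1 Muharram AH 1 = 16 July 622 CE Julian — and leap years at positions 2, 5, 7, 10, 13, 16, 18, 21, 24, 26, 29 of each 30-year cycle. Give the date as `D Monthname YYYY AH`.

1 Dhu al-Hijjah 1133 AH

The source date corresponds to 23 September 1721 in the Gregorian calendar (JDN 2349908).
That day falls on 1 Dhu al-Hijjah 1133 AH in the tabular Islamic calendar.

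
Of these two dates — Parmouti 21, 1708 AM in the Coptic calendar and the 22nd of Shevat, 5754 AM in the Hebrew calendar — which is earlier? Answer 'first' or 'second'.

first

The two dates have Julian Day Numbers 2448742 and 2449387 respectively.
Since 2448742 < 2449387, the first date comes first.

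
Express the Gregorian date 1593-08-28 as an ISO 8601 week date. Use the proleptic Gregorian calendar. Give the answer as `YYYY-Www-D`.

1593-W34-6

The weekday is Saturday (ISO weekday 6).
That Saturday belongs to ISO week 34 of ISO year 1593.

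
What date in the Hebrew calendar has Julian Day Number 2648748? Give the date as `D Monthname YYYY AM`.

JDN 2648748 is 4 December 2539 in the Gregorian calendar.
In the Hebrew calendar that day is 22 Kislev 6300 AM.

22 Kislev 6300 AM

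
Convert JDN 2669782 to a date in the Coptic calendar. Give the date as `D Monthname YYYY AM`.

25 Paoni 2313 AM

The Gregorian equivalent of JDN 2669782 is 6 July 2597.
In the Coptic calendar that day is 25 Paoni 2313 AM.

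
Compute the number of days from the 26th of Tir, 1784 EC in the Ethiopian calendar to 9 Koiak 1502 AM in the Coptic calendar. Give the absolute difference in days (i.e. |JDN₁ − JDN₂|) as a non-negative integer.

2239

First date → JDN 2375607; second date → JDN 2373368.
The interval is |2375607 − 2373368| = 2239 days.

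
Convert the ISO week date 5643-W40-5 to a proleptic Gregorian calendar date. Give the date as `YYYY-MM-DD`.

5643-10-02

ISO week 1 of 5643 is the week containing the first Thursday of 5643.
Week 40, day 5 (Friday) lands on 5643-10-02.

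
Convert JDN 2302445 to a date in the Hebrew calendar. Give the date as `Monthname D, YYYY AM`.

The Gregorian equivalent of JDN 2302445 is 12 October 1591.
In the Hebrew calendar that day is Tishrei 24, 5352 AM.

Tishrei 24, 5352 AM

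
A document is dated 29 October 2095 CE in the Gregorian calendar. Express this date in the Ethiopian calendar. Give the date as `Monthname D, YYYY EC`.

Tikimt 18, 2088 EC

Julian Day Number of the source date = 2486545.
Converting JDN 2486545 to the Ethiopian calendar gives 18 Tikimt 2088 EC.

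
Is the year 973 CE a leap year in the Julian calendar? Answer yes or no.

no

973 mod 4 = 1, so it is a common year in the Julian calendar.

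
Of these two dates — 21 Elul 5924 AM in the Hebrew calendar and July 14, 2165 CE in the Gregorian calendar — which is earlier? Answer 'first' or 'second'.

first

The two dates have Julian Day Numbers 2511696 and 2512005 respectively.
Since 2511696 < 2512005, the first date comes first.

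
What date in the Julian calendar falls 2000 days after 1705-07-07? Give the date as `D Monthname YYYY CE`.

28 December 1710 CE

The starting date is JDN 2343997; 2343997 + 2000 = 2345997.
JDN 2345997 corresponds to 28 December 1710 CE.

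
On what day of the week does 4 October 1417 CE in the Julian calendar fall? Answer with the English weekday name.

This is JDN 2238894 (13 October 1417 Gregorian).
2238894 ≡ 0 (mod 7); counting from Monday = 0 gives Monday.

Monday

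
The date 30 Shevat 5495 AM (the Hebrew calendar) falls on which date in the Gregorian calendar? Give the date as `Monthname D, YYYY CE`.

Julian Day Number of the source date = 2354808.
Converting JDN 2354808 to the Gregorian calendar gives 22 February 1735 CE.

February 22, 1735 CE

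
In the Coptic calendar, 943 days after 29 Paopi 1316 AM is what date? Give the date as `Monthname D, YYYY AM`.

JDN of 29 Paopi 1316 AM = 2305392.
2305392 + 943 = 2306335.
JDN 2306335 in the Coptic calendar is Paoni 2, 1318 AM.

Paoni 2, 1318 AM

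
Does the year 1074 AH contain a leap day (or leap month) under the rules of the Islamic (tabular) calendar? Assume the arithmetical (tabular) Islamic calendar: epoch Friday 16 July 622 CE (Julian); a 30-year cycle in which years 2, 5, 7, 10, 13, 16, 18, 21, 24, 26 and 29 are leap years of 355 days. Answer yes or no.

Year 1074 AH is year 24 of its 30-year cycle; leap positions are 2, 5, 7, 10, 13, 16, 18, 21, 24, 26, 29, so it is a leap year (355 days).

yes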